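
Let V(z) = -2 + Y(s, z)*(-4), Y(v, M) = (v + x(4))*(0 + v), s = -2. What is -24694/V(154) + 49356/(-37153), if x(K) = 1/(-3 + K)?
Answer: 458481311/185765 ≈ 2468.1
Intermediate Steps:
Y(v, M) = v*(1 + v) (Y(v, M) = (v + 1/(-3 + 4))*(0 + v) = (v + 1/1)*v = (v + 1)*v = (1 + v)*v = v*(1 + v))
V(z) = -10 (V(z) = -2 - 2*(1 - 2)*(-4) = -2 - 2*(-1)*(-4) = -2 + 2*(-4) = -2 - 8 = -10)
-24694/V(154) + 49356/(-37153) = -24694/(-10) + 49356/(-37153) = -24694*(-1/10) + 49356*(-1/37153) = 12347/5 - 49356/37153 = 458481311/185765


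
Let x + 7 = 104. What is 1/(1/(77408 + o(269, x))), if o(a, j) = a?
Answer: 77677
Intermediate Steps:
x = 97 (x = -7 + 104 = 97)
1/(1/(77408 + o(269, x))) = 1/(1/(77408 + 269)) = 1/(1/77677) = 77677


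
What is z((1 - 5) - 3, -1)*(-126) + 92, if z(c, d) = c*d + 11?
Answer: -2176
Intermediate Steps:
z(c, d) = 11 + c*d
z((1 - 5) - 3, -1)*(-126) + 92 = (11 + ((1 - 5) - 3)*(-1))*(-126) + 92 = (11 + (-4 - 3)*(-1))*(-126) + 92 = (11 - 7*(-1))*(-126) + 92 = (11 + 7)*(-126) + 92 = 18*(-126) + 92 = -2268 + 92 = -2176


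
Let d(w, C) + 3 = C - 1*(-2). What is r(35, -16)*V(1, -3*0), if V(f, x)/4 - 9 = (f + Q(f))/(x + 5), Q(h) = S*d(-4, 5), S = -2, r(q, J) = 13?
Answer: 1976/5 ≈ 395.20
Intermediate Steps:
d(w, C) = -1 + C (d(w, C) = -3 + (C - 1*(-2)) = -3 + (C + 2) = -3 + (2 + C) = -1 + C)
Q(h) = -8 (Q(h) = -2*(-1 + 5) = -2*4 = -8)
V(f, x) = 36 + 4*(-8 + f)/(5 + x) (V(f, x) = 36 + 4*((f - 8)/(x + 5)) = 36 + 4*((-8 + f)/(5 + x)) = 36 + 4*(-8 + f)/(5 + x))
r(35, -16)*V(1, -3*0) = 13*(4*(37 + 1 + 9*(-3*0))/(5 - 3*0)) = 13*(4*(37 + 1 + 9*0)/(5 + 0)) = 13*(4*(37 + 1 + 0)/5) = 13*(4*(1/5)*38) = 13*(152/5) = 1976/5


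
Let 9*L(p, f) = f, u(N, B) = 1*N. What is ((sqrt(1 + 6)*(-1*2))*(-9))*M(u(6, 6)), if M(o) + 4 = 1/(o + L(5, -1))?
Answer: -3654*sqrt(7)/53 ≈ -182.41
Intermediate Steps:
u(N, B) = N
L(p, f) = f/9
M(o) = -4 + 1/(-1/9 + o) (M(o) = -4 + 1/(o + (1/9)*(-1)) = -4 + 1/(o - 1/9) = -4 + 1/(-1/9 + o))
((sqrt(1 + 6)*(-1*2))*(-9))*M(u(6, 6)) = ((sqrt(1 + 6)*(-1*2))*(-9))*((13 - 36*6)/(-1 + 9*6)) = ((sqrt(7)*(-2))*(-9))*((13 - 216)/(-1 + 54)) = (-2*sqrt(7)*(-9))*(-203/53) = (18*sqrt(7))*((1/53)*(-203)) = (18*sqrt(7))*(-203/53) = -3654*sqrt(7)/53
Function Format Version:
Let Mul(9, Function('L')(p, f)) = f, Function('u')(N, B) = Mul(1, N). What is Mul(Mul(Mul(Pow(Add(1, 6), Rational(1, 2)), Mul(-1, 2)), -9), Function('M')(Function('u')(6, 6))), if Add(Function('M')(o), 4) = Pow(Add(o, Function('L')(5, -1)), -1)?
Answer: Mul(Rational(-3654, 53), Pow(7, Rational(1, 2))) ≈ -182.41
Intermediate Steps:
Function('u')(N, B) = N
Function('L')(p, f) = Mul(Rational(1, 9), f)
Function('M')(o) = Add(-4, Pow(Add(Rational(-1, 9), o), -1)) (Function('M')(o) = Add(-4, Pow(Add(o, Mul(Rational(1, 9), -1)), -1)) = Add(-4, Pow(Add(o, Rational(-1, 9)), -1)) = Add(-4, Pow(Add(Rational(-1, 9), o), -1)))
Mul(Mul(Mul(Pow(Add(1, 6), Rational(1, 2)), Mul(-1, 2)), -9), Function('M')(Function('u')(6, 6))) = Mul(Mul(Mul(Pow(Add(1, 6), Rational(1, 2)), Mul(-1, 2)), -9), Mul(Pow(Add(-1, Mul(9, 6)), -1), Add(13, Mul(-36, 6)))) = Mul(Mul(Mul(Pow(7, Rational(1, 2)), -2), -9), Mul(Pow(Add(-1, 54), -1), Add(13, -216))) = Mul(Mul(Mul(-2, Pow(7, Rational(1, 2))), -9), Mul(Pow(53, -1), -203)) = Mul(Mul(18, Pow(7, Rational(1, 2))), Mul(Rational(1, 53), -203)) = Mul(Mul(18, Pow(7, Rational(1, 2))), Rational(-203, 53)) = Mul(Rational(-3654, 53), Pow(7, Rational(1, 2)))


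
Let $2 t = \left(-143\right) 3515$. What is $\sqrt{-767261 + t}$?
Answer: $\frac{i \sqrt{4074334}}{2} \approx 1009.2 i$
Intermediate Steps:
$t = - \frac{502645}{2}$ ($t = \frac{\left(-143\right) 3515}{2} = \frac{1}{2} \left(-502645\right) = - \frac{502645}{2} \approx -2.5132 \cdot 10^{5}$)
$\sqrt{-767261 + t} = \sqrt{-767261 - \frac{502645}{2}} = \sqrt{- \frac{2037167}{2}} = \frac{i \sqrt{4074334}}{2}$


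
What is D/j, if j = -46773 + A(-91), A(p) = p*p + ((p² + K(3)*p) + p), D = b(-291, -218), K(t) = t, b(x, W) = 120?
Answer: -24/6115 ≈ -0.0039248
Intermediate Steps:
D = 120
A(p) = 2*p² + 4*p (A(p) = p*p + ((p² + 3*p) + p) = p² + (p² + 4*p) = 2*p² + 4*p)
j = -30575 (j = -46773 + 2*(-91)*(2 - 91) = -46773 + 2*(-91)*(-89) = -46773 + 16198 = -30575)
D/j = 120/(-30575) = 120*(-1/30575) = -24/6115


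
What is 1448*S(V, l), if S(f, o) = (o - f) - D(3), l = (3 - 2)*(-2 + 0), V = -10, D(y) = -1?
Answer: 13032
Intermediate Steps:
l = -2 (l = 1*(-2) = -2)
S(f, o) = 1 + o - f (S(f, o) = (o - f) - 1*(-1) = (o - f) + 1 = 1 + o - f)
1448*S(V, l) = 1448*(1 - 2 - 1*(-10)) = 1448*(1 - 2 + 10) = 1448*9 = 13032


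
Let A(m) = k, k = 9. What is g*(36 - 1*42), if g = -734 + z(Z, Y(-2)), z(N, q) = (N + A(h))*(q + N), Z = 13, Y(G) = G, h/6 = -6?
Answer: 2952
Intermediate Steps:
h = -36 (h = 6*(-6) = -36)
A(m) = 9
z(N, q) = (9 + N)*(N + q) (z(N, q) = (N + 9)*(q + N) = (9 + N)*(N + q))
g = -492 (g = -734 + (13² + 9*13 + 9*(-2) + 13*(-2)) = -734 + (169 + 117 - 18 - 26) = -734 + 242 = -492)
g*(36 - 1*42) = -492*(36 - 1*42) = -492*(36 - 42) = -492*(-6) = 2952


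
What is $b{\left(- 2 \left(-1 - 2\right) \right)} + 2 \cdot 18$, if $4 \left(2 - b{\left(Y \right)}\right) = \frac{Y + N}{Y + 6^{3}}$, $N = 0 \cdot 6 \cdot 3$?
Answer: $\frac{5623}{148} \approx 37.993$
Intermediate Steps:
$N = 0$ ($N = 0 \cdot 3 = 0$)
$b{\left(Y \right)} = 2 - \frac{Y}{4 \left(216 + Y\right)}$ ($b{\left(Y \right)} = 2 - \frac{\left(Y + 0\right) \frac{1}{Y + 6^{3}}}{4} = 2 - \frac{Y \frac{1}{Y + 216}}{4} = 2 - \frac{Y \frac{1}{216 + Y}}{4} = 2 - \frac{Y}{4 \left(216 + Y\right)}$)
$b{\left(- 2 \left(-1 - 2\right) \right)} + 2 \cdot 18 = \frac{1728 + 7 \left(- 2 \left(-1 - 2\right)\right)}{4 \left(216 - 2 \left(-1 - 2\right)\right)} + 2 \cdot 18 = \frac{1728 + 7 \left(\left(-2\right) \left(-3\right)\right)}{4 \left(216 - -6\right)} + 36 = \frac{1728 + 7 \cdot 6}{4 \left(216 + 6\right)} + 36 = \frac{1728 + 42}{4 \cdot 222} + 36 = \frac{1}{4} \cdot \frac{1}{222} \cdot 1770 + 36 = \frac{295}{148} + 36 = \frac{5623}{148}$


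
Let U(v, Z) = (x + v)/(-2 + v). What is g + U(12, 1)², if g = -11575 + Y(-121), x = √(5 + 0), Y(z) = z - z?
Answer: -1157351/100 + 6*√5/25 ≈ -11573.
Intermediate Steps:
Y(z) = 0
x = √5 ≈ 2.2361
g = -11575 (g = -11575 + 0 = -11575)
U(v, Z) = (v + √5)/(-2 + v) (U(v, Z) = (√5 + v)/(-2 + v) = (v + √5)/(-2 + v))
g + U(12, 1)² = -11575 + ((12 + √5)/(-2 + 12))² = -11575 + ((12 + √5)/10)² = -11575 + (6/5 + √5/10)²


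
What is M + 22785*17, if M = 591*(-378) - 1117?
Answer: 162830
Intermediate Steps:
M = -224515 (M = -223398 - 1117 = -224515)
M + 22785*17 = -224515 + 22785*17 = -224515 + 387345 = 162830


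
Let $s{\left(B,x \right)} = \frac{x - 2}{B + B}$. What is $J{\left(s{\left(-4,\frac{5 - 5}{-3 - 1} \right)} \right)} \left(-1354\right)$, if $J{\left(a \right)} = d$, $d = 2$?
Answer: $-2708$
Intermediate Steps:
$s{\left(B,x \right)} = \frac{-2 + x}{2 B}$
$J{\left(a \right)} = 2$
$J{\left(s{\left(-4,\frac{5 - 5}{-3 - 1} \right)} \right)} \left(-1354\right) = 2 \left(-1354\right) = -2708$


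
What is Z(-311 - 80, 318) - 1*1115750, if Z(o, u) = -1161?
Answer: -1116911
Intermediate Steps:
Z(-311 - 80, 318) - 1*1115750 = -1161 - 1*1115750 = -1161 - 1115750 = -1116911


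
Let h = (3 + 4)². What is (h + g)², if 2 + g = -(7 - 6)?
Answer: 2116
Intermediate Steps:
g = -3 (g = -2 - (7 - 6) = -2 - 1*1 = -2 - 1 = -3)
h = 49 (h = 7² = 49)
(h + g)² = (49 - 3)² = 46² = 2116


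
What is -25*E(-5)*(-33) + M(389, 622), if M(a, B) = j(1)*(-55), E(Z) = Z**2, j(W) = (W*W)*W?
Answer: 20570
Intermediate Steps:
j(W) = W**3 (j(W) = W**2*W = W**3)
M(a, B) = -55 (M(a, B) = 1**3*(-55) = 1*(-55) = -55)
-25*E(-5)*(-33) + M(389, 622) = -25*(-5)**2*(-33) - 55 = -25*25*(-33) - 55 = -625*(-33) - 55 = 20625 - 55 = 20570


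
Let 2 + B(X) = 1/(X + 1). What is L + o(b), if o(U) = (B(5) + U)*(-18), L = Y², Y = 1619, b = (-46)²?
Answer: 2583106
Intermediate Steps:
b = 2116
L = 2621161 (L = 1619² = 2621161)
B(X) = -2 + 1/(1 + X) (B(X) = -2 + 1/(X + 1) = -2 + 1/(1 + X))
o(U) = 33 - 18*U (o(U) = ((-1 - 2*5)/(1 + 5) + U)*(-18) = ((-1 - 10)/6 + U)*(-18) = ((⅙)*(-11) + U)*(-18) = (-11/6 + U)*(-18) = 33 - 18*U)
L + o(b) = 2621161 + (33 - 18*2116) = 2621161 + (33 - 38088) = 2621161 - 38055 = 2583106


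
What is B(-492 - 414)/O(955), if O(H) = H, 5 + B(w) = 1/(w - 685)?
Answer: -7956/1519405 ≈ -0.0052363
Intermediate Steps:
B(w) = -5 + 1/(-685 + w) (B(w) = -5 + 1/(w - 685) = -5 + 1/(-685 + w))
B(-492 - 414)/O(955) = ((3426 - 5*(-492 - 414))/(-685 + (-492 - 414)))/955 = ((3426 - 5*(-906))/(-685 - 906))*(1/955) = ((3426 + 4530)/(-1591))*(1/955) = -1/1591*7956*(1/955) = -7956/1591*1/955 = -7956/1519405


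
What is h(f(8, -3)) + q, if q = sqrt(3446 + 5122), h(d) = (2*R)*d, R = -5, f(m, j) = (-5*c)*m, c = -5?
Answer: -2000 + 6*sqrt(238) ≈ -1907.4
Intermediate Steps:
f(m, j) = 25*m (f(m, j) = (-5*(-5))*m = 25*m)
h(d) = -10*d (h(d) = (2*(-5))*d = -10*d)
q = 6*sqrt(238) (q = sqrt(8568) = 6*sqrt(238) ≈ 92.563)
h(f(8, -3)) + q = -250*8 + 6*sqrt(238) = -10*200 + 6*sqrt(238) = -2000 + 6*sqrt(238)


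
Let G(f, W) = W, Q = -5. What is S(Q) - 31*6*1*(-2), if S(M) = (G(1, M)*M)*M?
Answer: 247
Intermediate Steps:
S(M) = M³ (S(M) = (M*M)*M = M²*M = M³)
S(Q) - 31*6*1*(-2) = (-5)³ - 31*6*1*(-2) = -125 - 186*(-2) = -125 - 31*(-12) = -125 + 372 = 247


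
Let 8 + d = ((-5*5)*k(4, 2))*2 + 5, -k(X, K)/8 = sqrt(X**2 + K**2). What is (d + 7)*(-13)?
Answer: -52 - 10400*sqrt(5) ≈ -23307.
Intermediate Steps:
k(X, K) = -8*sqrt(K**2 + X**2) (k(X, K) = -8*sqrt(X**2 + K**2) = -8*sqrt(K**2 + X**2))
d = -3 + 800*sqrt(5) (d = -8 + (((-5*5)*(-8*sqrt(2**2 + 4**2)))*2 + 5) = -8 + (-(-200)*sqrt(4 + 16)*2 + 5) = -8 + (-(-200)*sqrt(20)*2 + 5) = -8 + (-(-200)*2*sqrt(5)*2 + 5) = -8 + (-(-400)*sqrt(5)*2 + 5) = -8 + ((400*sqrt(5))*2 + 5) = -8 + (800*sqrt(5) + 5) = -8 + (5 + 800*sqrt(5)) = -3 + 800*sqrt(5) ≈ 1785.9)
(d + 7)*(-13) = ((-3 + 800*sqrt(5)) + 7)*(-13) = (4 + 800*sqrt(5))*(-13) = -52 - 10400*sqrt(5)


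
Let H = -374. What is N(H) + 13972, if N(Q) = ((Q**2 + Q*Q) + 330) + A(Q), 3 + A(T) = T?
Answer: 293677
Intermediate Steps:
A(T) = -3 + T
N(Q) = 327 + Q + 2*Q**2 (N(Q) = ((Q**2 + Q*Q) + 330) + (-3 + Q) = ((Q**2 + Q**2) + 330) + (-3 + Q) = (2*Q**2 + 330) + (-3 + Q) = (330 + 2*Q**2) + (-3 + Q) = 327 + Q + 2*Q**2)
N(H) + 13972 = (327 - 374 + 2*(-374)**2) + 13972 = (327 - 374 + 2*139876) + 13972 = (327 - 374 + 279752) + 13972 = 279705 + 13972 = 293677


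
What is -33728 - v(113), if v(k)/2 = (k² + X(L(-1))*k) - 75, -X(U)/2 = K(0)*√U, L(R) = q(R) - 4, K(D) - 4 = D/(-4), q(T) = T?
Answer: -59116 + 1808*I*√5 ≈ -59116.0 + 4042.8*I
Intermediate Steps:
K(D) = 4 - D/4 (K(D) = 4 + D/(-4) = 4 + D*(-¼) = 4 - D/4)
L(R) = -4 + R (L(R) = R - 4 = -4 + R)
X(U) = -8*√U (X(U) = -2*(4 - ¼*0)*√U = -2*(4 + 0)*√U = -8*√U)
v(k) = -150 + 2*k² - 16*I*k*√5 (v(k) = 2*((k² + (-8*√(-4 - 1))*k) - 75) = 2*((k² + (-8*I*√5)*k) - 75) = 2*((k² - 8*I*k*√5) - 75) = 2*(-75 + k² - 8*I*k*√5) = -150 + 2*k² - 16*I*k*√5)
-33728 - v(113) = -33728 - (-150 + 2*113² - 16*I*113*√5) = -33728 - (-150 + 2*12769 - 1808*I*√5) = -33728 - (-150 + 25538 - 1808*I*√5) = -33728 - (25388 - 1808*I*√5) = -33728 + (-25388 + 1808*I*√5) = -59116 + 1808*I*√5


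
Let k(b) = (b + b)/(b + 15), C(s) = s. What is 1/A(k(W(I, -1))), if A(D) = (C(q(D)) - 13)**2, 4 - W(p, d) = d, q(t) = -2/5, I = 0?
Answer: 25/4489 ≈ 0.0055692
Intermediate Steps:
q(t) = -2/5 (q(t) = -2*1/5 = -2/5)
W(p, d) = 4 - d
k(b) = 2*b/(15 + b) (k(b) = (2*b)/(15 + b) = 2*b/(15 + b))
A(D) = 4489/25 (A(D) = (-2/5 - 13)**2 = (-67/5)**2 = 4489/25)
1/A(k(W(I, -1))) = 1/(4489/25) = 25/4489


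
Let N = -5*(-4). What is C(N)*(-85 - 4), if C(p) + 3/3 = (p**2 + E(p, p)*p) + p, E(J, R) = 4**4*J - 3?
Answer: -9145551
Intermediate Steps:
E(J, R) = -3 + 256*J (E(J, R) = 256*J - 3 = -3 + 256*J)
N = 20
C(p) = -1 + p + p**2 + p*(-3 + 256*p) (C(p) = -1 + ((p**2 + (-3 + 256*p)*p) + p) = -1 + ((p**2 + p*(-3 + 256*p)) + p) = -1 + (p + p**2 + p*(-3 + 256*p)) = -1 + p + p**2 + p*(-3 + 256*p))
C(N)*(-85 - 4) = (-1 - 2*20 + 257*20**2)*(-85 - 4) = (-1 - 40 + 257*400)*(-89) = (-1 - 40 + 102800)*(-89) = 102759*(-89) = -9145551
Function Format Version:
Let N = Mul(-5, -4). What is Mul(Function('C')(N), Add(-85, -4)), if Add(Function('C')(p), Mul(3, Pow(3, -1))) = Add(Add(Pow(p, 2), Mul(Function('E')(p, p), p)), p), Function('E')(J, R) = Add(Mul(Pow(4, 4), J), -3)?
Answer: -9145551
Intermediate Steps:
Function('E')(J, R) = Add(-3, Mul(256, J)) (Function('E')(J, R) = Add(Mul(256, J), -3) = Add(-3, Mul(256, J)))
N = 20
Function('C')(p) = Add(-1, p, Pow(p, 2), Mul(p, Add(-3, Mul(256, p)))) (Function('C')(p) = Add(-1, Add(Add(Pow(p, 2), Mul(Add(-3, Mul(256, p)), p)), p)) = Add(-1, Add(Add(Pow(p, 2), Mul(p, Add(-3, Mul(256, p)))), p)) = Add(-1, Add(p, Pow(p, 2), Mul(p, Add(-3, Mul(256, p))))) = Add(-1, p, Pow(p, 2), Mul(p, Add(-3, Mul(256, p)))))
Mul(Function('C')(N), Add(-85, -4)) = Mul(Add(-1, Mul(-2, 20), Mul(257, Pow(20, 2))), Add(-85, -4)) = Mul(Add(-1, -40, Mul(257, 400)), -89) = Mul(Add(-1, -40, 102800), -89) = Mul(102759, -89) = -9145551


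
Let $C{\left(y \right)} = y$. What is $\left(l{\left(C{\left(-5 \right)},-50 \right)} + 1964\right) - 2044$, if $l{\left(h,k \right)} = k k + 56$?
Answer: $2476$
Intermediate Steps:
$l{\left(h,k \right)} = 56 + k^{2}$ ($l{\left(h,k \right)} = k^{2} + 56 = 56 + k^{2}$)
$\left(l{\left(C{\left(-5 \right)},-50 \right)} + 1964\right) - 2044 = \left(\left(56 + \left(-50\right)^{2}\right) + 1964\right) - 2044 = \left(\left(56 + 2500\right) + 1964\right) - 2044 = \left(2556 + 1964\right) - 2044 = 4520 - 2044 = 2476$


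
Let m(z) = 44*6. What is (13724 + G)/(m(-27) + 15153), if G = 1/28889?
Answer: 396472637/445381713 ≈ 0.89019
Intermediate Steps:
m(z) = 264
G = 1/28889 ≈ 3.4615e-5
(13724 + G)/(m(-27) + 15153) = (13724 + 1/28889)/(264 + 15153) = (396472637/28889)/15417 = (396472637/28889)*(1/15417) = 396472637/445381713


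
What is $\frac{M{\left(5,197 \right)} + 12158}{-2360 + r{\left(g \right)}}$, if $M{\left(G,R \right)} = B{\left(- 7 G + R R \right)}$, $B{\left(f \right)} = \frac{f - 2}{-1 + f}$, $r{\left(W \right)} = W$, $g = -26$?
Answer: $- \frac{235720453}{46256189} \approx -5.096$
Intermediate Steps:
$B{\left(f \right)} = \frac{-2 + f}{-1 + f}$
$M{\left(G,R \right)} = \frac{-2 + R^{2} - 7 G}{-1 + R^{2} - 7 G}$ ($M{\left(G,R \right)} = \frac{-2 - \left(7 G - R R\right)}{-1 - \left(7 G - R R\right)} = \frac{-2 - \left(- R^{2} + 7 G\right)}{-1 - \left(- R^{2} + 7 G\right)} = \frac{-2 + R^{2} - 7 G}{-1 + R^{2} - 7 G}$)
$\frac{M{\left(5,197 \right)} + 12158}{-2360 + r{\left(g \right)}} = \frac{\frac{2 - 197^{2} + 7 \cdot 5}{1 - 197^{2} + 7 \cdot 5} + 12158}{-2360 - 26} = \frac{\frac{2 - 38809 + 35}{1 - 38809 + 35} + 12158}{-2386} = \left(\frac{2 - 38809 + 35}{1 - 38809 + 35} + 12158\right) \left(- \frac{1}{2386}\right) = \left(\frac{1}{-38773} \left(-38772\right) + 12158\right) \left(- \frac{1}{2386}\right) = \left(\left(- \frac{1}{38773}\right) \left(-38772\right) + 12158\right) \left(- \frac{1}{2386}\right) = \left(\frac{38772}{38773} + 12158\right) \left(- \frac{1}{2386}\right) = \frac{471440906}{38773} \left(- \frac{1}{2386}\right) = - \frac{235720453}{46256189}$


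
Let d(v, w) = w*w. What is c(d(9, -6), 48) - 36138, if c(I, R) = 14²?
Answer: -35942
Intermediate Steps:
d(v, w) = w²
c(I, R) = 196
c(d(9, -6), 48) - 36138 = 196 - 36138 = -35942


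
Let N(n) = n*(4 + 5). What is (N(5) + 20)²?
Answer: 4225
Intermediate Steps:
N(n) = 9*n (N(n) = n*9 = 9*n)
(N(5) + 20)² = (9*5 + 20)² = (45 + 20)² = 65² = 4225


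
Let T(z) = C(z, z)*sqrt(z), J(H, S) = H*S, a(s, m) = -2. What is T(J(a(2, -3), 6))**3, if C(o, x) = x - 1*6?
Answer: 139968*I*sqrt(3) ≈ 2.4243e+5*I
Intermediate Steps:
C(o, x) = -6 + x (C(o, x) = x - 6 = -6 + x)
T(z) = sqrt(z)*(-6 + z) (T(z) = (-6 + z)*sqrt(z) = sqrt(z)*(-6 + z))
T(J(a(2, -3), 6))**3 = (sqrt(-2*6)*(-6 - 2*6))**3 = (sqrt(-12)*(-6 - 12))**3 = ((2*I*sqrt(3))*(-18))**3 = (-36*I*sqrt(3))**3 = 139968*I*sqrt(3)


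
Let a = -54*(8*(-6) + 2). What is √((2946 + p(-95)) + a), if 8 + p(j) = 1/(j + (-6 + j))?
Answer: 3*√118079/14 ≈ 73.634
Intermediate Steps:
p(j) = -8 + 1/(-6 + 2*j) (p(j) = -8 + 1/(j + (-6 + j)) = -8 + 1/(-6 + 2*j))
a = 2484 (a = -54*(-48 + 2) = -54*(-46) = 2484)
√((2946 + p(-95)) + a) = √((2946 + (49 - 16*(-95))/(2*(-3 - 95))) + 2484) = √((2946 + (½)*(49 + 1520)/(-98)) + 2484) = √((2946 + (½)*(-1/98)*1569) + 2484) = √((2946 - 1569/196) + 2484) = √(575847/196 + 2484) = √(1062711/196) = 3*√118079/14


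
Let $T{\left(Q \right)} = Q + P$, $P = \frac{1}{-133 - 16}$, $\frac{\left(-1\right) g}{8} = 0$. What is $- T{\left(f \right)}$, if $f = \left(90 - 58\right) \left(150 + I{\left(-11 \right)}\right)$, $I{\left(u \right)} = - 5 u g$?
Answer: $- \frac{715199}{149} \approx -4800.0$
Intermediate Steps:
$g = 0$ ($g = \left(-8\right) 0 = 0$)
$I{\left(u \right)} = 0$ ($I{\left(u \right)} = - 5 u 0 = 0$)
$f = 4800$ ($f = \left(90 - 58\right) \left(150 + 0\right) = 32 \cdot 150 = 4800$)
$P = - \frac{1}{149}$ ($P = \frac{1}{-149} = - \frac{1}{149} \approx -0.0067114$)
$T{\left(Q \right)} = - \frac{1}{149} + Q$ ($T{\left(Q \right)} = Q - \frac{1}{149} = - \frac{1}{149} + Q$)
$- T{\left(f \right)} = - (- \frac{1}{149} + 4800) = \left(-1\right) \frac{715199}{149} = - \frac{715199}{149}$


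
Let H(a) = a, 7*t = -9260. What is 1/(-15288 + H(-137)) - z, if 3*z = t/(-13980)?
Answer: -7156454/226423575 ≈ -0.031606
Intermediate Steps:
t = -9260/7 (t = (1/7)*(-9260) = -9260/7 ≈ -1322.9)
z = 463/14679 (z = (-9260/7/(-13980))/3 = (-9260/7*(-1/13980))/3 = (1/3)*(463/4893) = 463/14679 ≈ 0.031542)
1/(-15288 + H(-137)) - z = 1/(-15288 - 137) - 1*463/14679 = 1/(-15425) - 463/14679 = -1/15425 - 463/14679 = -7156454/226423575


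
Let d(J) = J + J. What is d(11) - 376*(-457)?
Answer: 171854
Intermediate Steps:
d(J) = 2*J
d(11) - 376*(-457) = 2*11 - 376*(-457) = 22 + 171832 = 171854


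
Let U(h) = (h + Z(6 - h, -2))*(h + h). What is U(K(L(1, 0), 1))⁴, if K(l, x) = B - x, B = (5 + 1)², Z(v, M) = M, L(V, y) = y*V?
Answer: 28473963210000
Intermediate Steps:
L(V, y) = V*y
B = 36 (B = 6² = 36)
K(l, x) = 36 - x
U(h) = 2*h*(-2 + h) (U(h) = (h - 2)*(h + h) = (-2 + h)*(2*h) = 2*h*(-2 + h))
U(K(L(1, 0), 1))⁴ = (2*(36 - 1*1)*(-2 + (36 - 1*1)))⁴ = (2*(36 - 1)*(-2 + (36 - 1)))⁴ = (2*35*(-2 + 35))⁴ = (2*35*33)⁴ = 2310⁴ = 28473963210000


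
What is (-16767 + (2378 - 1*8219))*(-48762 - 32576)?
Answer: 1838889504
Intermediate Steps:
(-16767 + (2378 - 1*8219))*(-48762 - 32576) = (-16767 + (2378 - 8219))*(-81338) = (-16767 - 5841)*(-81338) = -22608*(-81338) = 1838889504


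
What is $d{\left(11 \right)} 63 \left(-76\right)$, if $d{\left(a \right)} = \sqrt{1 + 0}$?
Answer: $-4788$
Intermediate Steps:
$d{\left(a \right)} = 1$ ($d{\left(a \right)} = \sqrt{1} = 1$)
$d{\left(11 \right)} 63 \left(-76\right) = 1 \cdot 63 \left(-76\right) = 63 \left(-76\right) = -4788$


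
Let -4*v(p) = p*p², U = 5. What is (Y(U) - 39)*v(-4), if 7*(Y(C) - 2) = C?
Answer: -4064/7 ≈ -580.57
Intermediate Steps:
Y(C) = 2 + C/7
v(p) = -p³/4 (v(p) = -p*p²/4 = -p³/4)
(Y(U) - 39)*v(-4) = ((2 + (⅐)*5) - 39)*(-¼*(-4)³) = ((2 + 5/7) - 39)*(-¼*(-64)) = (19/7 - 39)*16 = -254/7*16 = -4064/7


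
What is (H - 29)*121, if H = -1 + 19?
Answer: -1331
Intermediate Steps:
H = 18
(H - 29)*121 = (18 - 29)*121 = -11*121 = -1331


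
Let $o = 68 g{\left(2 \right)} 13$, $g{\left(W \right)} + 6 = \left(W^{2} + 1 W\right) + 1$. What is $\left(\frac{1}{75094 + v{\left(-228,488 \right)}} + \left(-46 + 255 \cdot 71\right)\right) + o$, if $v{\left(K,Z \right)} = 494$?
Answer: $\frac{1431863485}{75588} \approx 18943.0$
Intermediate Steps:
$g{\left(W \right)} = -5 + W + W^{2}$ ($g{\left(W \right)} = -6 + \left(\left(W^{2} + 1 W\right) + 1\right) = -6 + \left(\left(W^{2} + W\right) + 1\right) = -6 + \left(\left(W + W^{2}\right) + 1\right) = -6 + \left(1 + W + W^{2}\right) = -5 + W + W^{2}$)
$o = 884$ ($o = 68 \left(-5 + 2 + 2^{2}\right) 13 = 68 \left(-5 + 2 + 4\right) 13 = 68 \cdot 1 \cdot 13 = 68 \cdot 13 = 884$)
$\left(\frac{1}{75094 + v{\left(-228,488 \right)}} + \left(-46 + 255 \cdot 71\right)\right) + o = \left(\frac{1}{75094 + 494} + \left(-46 + 255 \cdot 71\right)\right) + 884 = \left(\frac{1}{75588} + \left(-46 + 18105\right)\right) + 884 = \left(\frac{1}{75588} + 18059\right) + 884 = \frac{1365043693}{75588} + 884 = \frac{1431863485}{75588}$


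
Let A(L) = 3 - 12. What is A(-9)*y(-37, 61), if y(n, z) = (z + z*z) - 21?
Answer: -33849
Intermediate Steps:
A(L) = -9
y(n, z) = -21 + z + z² (y(n, z) = (z + z²) - 21 = -21 + z + z²)
A(-9)*y(-37, 61) = -9*(-21 + 61 + 61²) = -9*(-21 + 61 + 3721) = -9*3761 = -33849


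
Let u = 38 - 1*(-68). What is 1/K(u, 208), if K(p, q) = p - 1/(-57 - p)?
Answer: 163/17279 ≈ 0.0094334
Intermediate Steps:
u = 106 (u = 38 + 68 = 106)
1/K(u, 208) = 1/((1 + 106**2 + 57*106)/(57 + 106)) = 1/((1 + 11236 + 6042)/163) = 1/((1/163)*17279) = 1/(17279/163) = 163/17279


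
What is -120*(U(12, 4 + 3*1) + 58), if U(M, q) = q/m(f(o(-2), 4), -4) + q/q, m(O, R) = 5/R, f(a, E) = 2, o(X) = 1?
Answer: -6408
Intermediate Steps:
U(M, q) = 1 - 4*q/5 (U(M, q) = q/((5/(-4))) + q/q = q/((5*(-¼))) + 1 = q/(-5/4) + 1 = q*(-⅘) + 1 = -4*q/5 + 1 = 1 - 4*q/5)
-120*(U(12, 4 + 3*1) + 58) = -120*((1 - 4*(4 + 3*1)/5) + 58) = -120*((1 - 4*(4 + 3)/5) + 58) = -120*((1 - ⅘*7) + 58) = -120*((1 - 28/5) + 58) = -120*(-23/5 + 58) = -120*267/5 = -6408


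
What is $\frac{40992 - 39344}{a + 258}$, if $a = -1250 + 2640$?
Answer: $1$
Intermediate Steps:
$a = 1390$
$\frac{40992 - 39344}{a + 258} = \frac{40992 - 39344}{1390 + 258} = \frac{1648}{1648} = 1648 \cdot \frac{1}{1648} = 1$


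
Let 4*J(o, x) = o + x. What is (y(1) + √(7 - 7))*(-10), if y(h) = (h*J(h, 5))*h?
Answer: -15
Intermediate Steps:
J(o, x) = o/4 + x/4 (J(o, x) = (o + x)/4 = o/4 + x/4)
y(h) = h²*(5/4 + h/4) (y(h) = (h*(h/4 + (¼)*5))*h = (h*(h/4 + 5/4))*h = (h*(5/4 + h/4))*h = h²*(5/4 + h/4))
(y(1) + √(7 - 7))*(-10) = ((¼)*1²*(5 + 1) + √(7 - 7))*(-10) = ((¼)*1*6 + √0)*(-10) = (3/2 + 0)*(-10) = (3/2)*(-10) = -15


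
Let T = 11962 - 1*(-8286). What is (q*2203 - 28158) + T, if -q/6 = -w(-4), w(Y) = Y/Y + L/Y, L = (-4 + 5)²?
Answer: 4007/2 ≈ 2003.5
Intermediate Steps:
T = 20248 (T = 11962 + 8286 = 20248)
L = 1 (L = 1² = 1)
w(Y) = 1 + 1/Y (w(Y) = Y/Y + 1/Y = 1 + 1/Y)
q = 9/2 (q = -(-6)*(1 - 4)/(-4) = -(-6)*(-¼*(-3)) = -(-6)*3/4 = -6*(-¾) = 9/2 ≈ 4.5000)
(q*2203 - 28158) + T = ((9/2)*2203 - 28158) + 20248 = (19827/2 - 28158) + 20248 = -36489/2 + 20248 = 4007/2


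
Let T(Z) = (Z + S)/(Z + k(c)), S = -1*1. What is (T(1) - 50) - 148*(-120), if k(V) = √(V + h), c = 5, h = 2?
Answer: 17710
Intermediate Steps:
k(V) = √(2 + V) (k(V) = √(V + 2) = √(2 + V))
S = -1
T(Z) = (-1 + Z)/(Z + √7) (T(Z) = (Z - 1)/(Z + √(2 + 5)) = (-1 + Z)/(Z + √7))
(T(1) - 50) - 148*(-120) = ((-1 + 1)/(1 + √7) - 50) - 148*(-120) = (0/(1 + √7) - 50) + 17760 = (0 - 50) + 17760 = -50 + 17760 = 17710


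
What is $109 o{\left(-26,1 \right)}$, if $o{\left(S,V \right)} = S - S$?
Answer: $0$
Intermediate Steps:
$o{\left(S,V \right)} = 0$
$109 o{\left(-26,1 \right)} = 109 \cdot 0 = 0$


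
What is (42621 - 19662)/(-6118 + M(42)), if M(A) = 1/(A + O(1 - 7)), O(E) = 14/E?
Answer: -2732121/728039 ≈ -3.7527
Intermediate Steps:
M(A) = 1/(-7/3 + A) (M(A) = 1/(A + 14/(1 - 7)) = 1/(A + 14/(-6)) = 1/(A + 14*(-⅙)) = 1/(A - 7/3) = 1/(-7/3 + A))
(42621 - 19662)/(-6118 + M(42)) = (42621 - 19662)/(-6118 + 3/(-7 + 3*42)) = 22959/(-6118 + 3/(-7 + 126)) = 22959/(-6118 + 3/119) = 22959/(-728039/119) = 22959*(-119/728039) = -2732121/728039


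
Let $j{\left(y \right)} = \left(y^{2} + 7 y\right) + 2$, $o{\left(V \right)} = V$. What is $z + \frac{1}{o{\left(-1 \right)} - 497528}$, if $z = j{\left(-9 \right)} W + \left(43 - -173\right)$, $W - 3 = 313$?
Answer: $\frac{3251849543}{497529} \approx 6536.0$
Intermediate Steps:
$W = 316$ ($W = 3 + 313 = 316$)
$j{\left(y \right)} = 2 + y^{2} + 7 y$
$z = 6536$ ($z = \left(2 + \left(-9\right)^{2} + 7 \left(-9\right)\right) 316 + \left(43 - -173\right) = \left(2 + 81 - 63\right) 316 + \left(43 + 173\right) = 20 \cdot 316 + 216 = 6320 + 216 = 6536$)
$z + \frac{1}{o{\left(-1 \right)} - 497528} = 6536 + \frac{1}{-1 - 497528} = 6536 + \frac{1}{-497529} = 6536 - \frac{1}{497529} = \frac{3251849543}{497529}$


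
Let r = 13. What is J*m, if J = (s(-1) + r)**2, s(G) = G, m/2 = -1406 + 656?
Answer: -216000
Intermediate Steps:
m = -1500 (m = 2*(-1406 + 656) = 2*(-750) = -1500)
J = 144 (J = (-1 + 13)**2 = 12**2 = 144)
J*m = 144*(-1500) = -216000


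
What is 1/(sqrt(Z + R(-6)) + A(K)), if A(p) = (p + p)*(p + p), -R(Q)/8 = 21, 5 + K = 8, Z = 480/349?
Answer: 1047/42538 - I*sqrt(5073762)/255228 ≈ 0.024613 - 0.0088255*I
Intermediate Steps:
Z = 480/349 (Z = 480*(1/349) = 480/349 ≈ 1.3754)
K = 3 (K = -5 + 8 = 3)
R(Q) = -168 (R(Q) = -8*21 = -168)
A(p) = 4*p**2 (A(p) = (2*p)*(2*p) = 4*p**2)
1/(sqrt(Z + R(-6)) + A(K)) = 1/(sqrt(480/349 - 168) + 4*3**2) = 1/(sqrt(-58152/349) + 4*9) = 1/(2*I*sqrt(5073762)/349 + 36) = 1/(36 + 2*I*sqrt(5073762)/349)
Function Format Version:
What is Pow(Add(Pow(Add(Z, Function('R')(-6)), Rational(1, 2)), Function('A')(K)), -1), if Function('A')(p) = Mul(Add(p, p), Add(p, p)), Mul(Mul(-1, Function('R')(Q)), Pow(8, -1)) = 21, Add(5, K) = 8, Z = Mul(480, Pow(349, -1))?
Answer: Add(Rational(1047, 42538), Mul(Rational(-1, 255228), I, Pow(5073762, Rational(1, 2)))) ≈ Add(0.024613, Mul(-0.0088255, I))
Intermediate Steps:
Z = Rational(480, 349) (Z = Mul(480, Rational(1, 349)) = Rational(480, 349) ≈ 1.3754)
K = 3 (K = Add(-5, 8) = 3)
Function('R')(Q) = -168 (Function('R')(Q) = Mul(-8, 21) = -168)
Function('A')(p) = Mul(4, Pow(p, 2)) (Function('A')(p) = Mul(Mul(2, p), Mul(2, p)) = Mul(4, Pow(p, 2)))
Pow(Add(Pow(Add(Z, Function('R')(-6)), Rational(1, 2)), Function('A')(K)), -1) = Pow(Add(Pow(Add(Rational(480, 349), -168), Rational(1, 2)), Mul(4, Pow(3, 2))), -1) = Pow(Add(Pow(Rational(-58152, 349), Rational(1, 2)), Mul(4, 9)), -1) = Pow(Add(Mul(Rational(2, 349), I, Pow(5073762, Rational(1, 2))), 36), -1) = Pow(Add(36, Mul(Rational(2, 349), I, Pow(5073762, Rational(1, 2)))), -1)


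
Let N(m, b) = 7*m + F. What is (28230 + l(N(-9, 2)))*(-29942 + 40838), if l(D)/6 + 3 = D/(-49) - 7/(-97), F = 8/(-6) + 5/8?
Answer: 1461488894436/4753 ≈ 3.0749e+8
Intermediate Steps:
F = -17/24 (F = 8*(-⅙) + 5*(⅛) = -4/3 + 5/8 = -17/24 ≈ -0.70833)
N(m, b) = -17/24 + 7*m (N(m, b) = 7*m - 17/24 = -17/24 + 7*m)
l(D) = -1704/97 - 6*D/49 (l(D) = -18 + 6*(D/(-49) - 7/(-97)) = -18 + 6*(D*(-1/49) - 7*(-1/97)) = -18 + 6*(-D/49 + 7/97) = -18 + 6*(7/97 - D/49) = -18 + (42/97 - 6*D/49) = -1704/97 - 6*D/49)
(28230 + l(N(-9, 2)))*(-29942 + 40838) = (28230 + (-1704/97 - 6*(-17/24 + 7*(-9))/49))*(-29942 + 40838) = (28230 + (-1704/97 - 6*(-17/24 - 63)/49))*10896 = (28230 + (-1704/97 - 6/49*(-1529/24)))*10896 = (28230 + (-1704/97 + 1529/196))*10896 = (28230 - 185671/19012)*10896 = (536523089/19012)*10896 = 1461488894436/4753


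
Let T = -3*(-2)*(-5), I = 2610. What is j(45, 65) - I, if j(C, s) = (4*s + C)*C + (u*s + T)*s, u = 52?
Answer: 228865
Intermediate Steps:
T = -30 (T = 6*(-5) = -30)
j(C, s) = C*(C + 4*s) + s*(-30 + 52*s) (j(C, s) = (4*s + C)*C + (52*s - 30)*s = (C + 4*s)*C + (-30 + 52*s)*s = C*(C + 4*s) + s*(-30 + 52*s))
j(45, 65) - I = (45**2 - 30*65 + 52*65**2 + 4*45*65) - 1*2610 = (2025 - 1950 + 52*4225 + 11700) - 2610 = (2025 - 1950 + 219700 + 11700) - 2610 = 231475 - 2610 = 228865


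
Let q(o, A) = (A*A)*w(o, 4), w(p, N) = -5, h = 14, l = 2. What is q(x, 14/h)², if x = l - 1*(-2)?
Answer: 25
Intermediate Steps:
x = 4 (x = 2 - 1*(-2) = 2 + 2 = 4)
q(o, A) = -5*A² (q(o, A) = (A*A)*(-5) = A²*(-5) = -5*A²)
q(x, 14/h)² = (-5*1²)² = (-5*1)² = (-5)² = 25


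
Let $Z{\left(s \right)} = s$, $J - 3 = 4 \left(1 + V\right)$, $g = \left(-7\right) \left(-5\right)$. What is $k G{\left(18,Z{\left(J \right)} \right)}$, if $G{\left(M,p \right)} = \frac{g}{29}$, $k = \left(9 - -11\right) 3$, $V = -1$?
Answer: $\frac{2100}{29} \approx 72.414$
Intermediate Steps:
$k = 60$ ($k = \left(9 + 11\right) 3 = 20 \cdot 3 = 60$)
$g = 35$
$J = 3$ ($J = 3 + 4 \left(1 - 1\right) = 3 + 4 \cdot 0 = 3 + 0 = 3$)
$G{\left(M,p \right)} = \frac{35}{29}$
$k G{\left(18,Z{\left(J \right)} \right)} = 60 \cdot \frac{35}{29} = \frac{2100}{29}$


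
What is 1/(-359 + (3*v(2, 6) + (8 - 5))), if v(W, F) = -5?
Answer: -1/371 ≈ -0.0026954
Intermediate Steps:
1/(-359 + (3*v(2, 6) + (8 - 5))) = 1/(-359 + (3*(-5) + (8 - 5))) = 1/(-359 + (-15 + 3)) = 1/(-359 - 12) = 1/(-371) = -1/371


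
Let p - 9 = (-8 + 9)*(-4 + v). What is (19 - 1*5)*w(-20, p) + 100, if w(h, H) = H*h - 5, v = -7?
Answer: 590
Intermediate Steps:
p = -2 (p = 9 + (-8 + 9)*(-4 - 7) = 9 + 1*(-11) = 9 - 11 = -2)
w(h, H) = -5 + H*h
(19 - 1*5)*w(-20, p) + 100 = (19 - 1*5)*(-5 - 2*(-20)) + 100 = (19 - 5)*(-5 + 40) + 100 = 14*35 + 100 = 490 + 100 = 590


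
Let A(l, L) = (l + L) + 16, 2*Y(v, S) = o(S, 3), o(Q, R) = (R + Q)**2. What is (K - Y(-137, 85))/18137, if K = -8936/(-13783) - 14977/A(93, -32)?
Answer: -56039723/249982271 ≈ -0.22417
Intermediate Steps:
o(Q, R) = (Q + R)**2
Y(v, S) = (3 + S)**2/2 (Y(v, S) = (S + 3)**2/2 = (3 + S)**2/2)
A(l, L) = 16 + L + l (A(l, L) = (L + l) + 16 = 16 + L + l)
K = -2671947/13783 (K = -8936/(-13783) - 14977/(16 - 32 + 93) = -8936*(-1/13783) - 14977/77 = 8936/13783 - 14977*1/77 = 8936/13783 - 14977/77 = -2671947/13783 ≈ -193.86)
(K - Y(-137, 85))/18137 = (-2671947/13783 - (3 + 85)**2/2)/18137 = (-2671947/13783 - 88**2/2)*(1/18137) = (-2671947/13783 - 7744/2)*(1/18137) = (-2671947/13783 - 1*3872)*(1/18137) = (-2671947/13783 - 3872)*(1/18137) = -56039723/13783*1/18137 = -56039723/249982271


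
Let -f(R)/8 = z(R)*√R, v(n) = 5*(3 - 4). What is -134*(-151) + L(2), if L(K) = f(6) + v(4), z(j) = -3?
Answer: 20229 + 24*√6 ≈ 20288.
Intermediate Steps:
v(n) = -5 (v(n) = 5*(-1) = -5)
f(R) = 24*√R (f(R) = -(-24)*√R = 24*√R)
L(K) = -5 + 24*√6 (L(K) = 24*√6 - 5 = -5 + 24*√6)
-134*(-151) + L(2) = -134*(-151) + (-5 + 24*√6) = 20234 + (-5 + 24*√6) = 20229 + 24*√6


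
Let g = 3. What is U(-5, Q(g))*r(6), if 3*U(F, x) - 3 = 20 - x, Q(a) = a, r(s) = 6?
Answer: 40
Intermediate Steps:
U(F, x) = 23/3 - x/3 (U(F, x) = 1 + (20 - x)/3 = 1 + (20/3 - x/3) = 23/3 - x/3)
U(-5, Q(g))*r(6) = (23/3 - 1/3*3)*6 = (23/3 - 1)*6 = (20/3)*6 = 40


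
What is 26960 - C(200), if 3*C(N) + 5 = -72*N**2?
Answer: 2960885/3 ≈ 9.8696e+5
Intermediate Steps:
C(N) = -5/3 - 24*N**2 (C(N) = -5/3 + (-72*N**2)/3 = -5/3 - 24*N**2)
26960 - C(200) = 26960 - (-5/3 - 24*200**2) = 26960 - (-5/3 - 24*40000) = 26960 - (-5/3 - 960000) = 26960 - 1*(-2880005/3) = 26960 + 2880005/3 = 2960885/3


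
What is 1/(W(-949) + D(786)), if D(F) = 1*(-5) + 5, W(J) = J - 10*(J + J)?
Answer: 1/18031 ≈ 5.5460e-5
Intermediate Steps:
W(J) = -19*J (W(J) = J - 20*J = -19*J)
D(F) = 0 (D(F) = -5 + 5 = 0)
1/(W(-949) + D(786)) = 1/(-19*(-949) + 0) = 1/(18031 + 0) = 1/18031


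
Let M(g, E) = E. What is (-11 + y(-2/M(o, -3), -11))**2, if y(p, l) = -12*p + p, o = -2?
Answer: 3025/9 ≈ 336.11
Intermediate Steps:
y(p, l) = -11*p
(-11 + y(-2/M(o, -3), -11))**2 = (-11 - (-22)/(-3))**2 = (-11 - (-22)*(-1)/3)**2 = (-11 - 11*2/3)**2 = (-11 - 22/3)**2 = (-55/3)**2 = 3025/9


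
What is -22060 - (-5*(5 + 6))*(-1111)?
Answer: -83165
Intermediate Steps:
-22060 - (-5*(5 + 6))*(-1111) = -22060 - (-5*11)*(-1111) = -22060 - (-55)*(-1111) = -22060 - 1*61105 = -22060 - 61105 = -83165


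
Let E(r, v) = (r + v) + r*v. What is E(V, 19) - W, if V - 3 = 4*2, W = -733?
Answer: 972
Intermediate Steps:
V = 11 (V = 3 + 4*2 = 3 + 8 = 11)
E(r, v) = r + v + r*v
E(V, 19) - W = (11 + 19 + 11*19) - 1*(-733) = (11 + 19 + 209) + 733 = 239 + 733 = 972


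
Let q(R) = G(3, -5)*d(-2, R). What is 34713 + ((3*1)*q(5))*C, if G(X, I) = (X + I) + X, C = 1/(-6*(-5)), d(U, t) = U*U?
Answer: 173567/5 ≈ 34713.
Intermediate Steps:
d(U, t) = U²
C = 1/30 ≈ 0.033333
G(X, I) = I + 2*X (G(X, I) = (I + X) + X = I + 2*X)
q(R) = 4 (q(R) = (-5 + 2*3)*(-2)² = (-5 + 6)*4 = 1*4 = 4)
34713 + ((3*1)*q(5))*C = 34713 + ((3*1)*4)*(1/30) = 34713 + (3*4)*(1/30) = 34713 + 12*(1/30) = 34713 + ⅖ = 173567/5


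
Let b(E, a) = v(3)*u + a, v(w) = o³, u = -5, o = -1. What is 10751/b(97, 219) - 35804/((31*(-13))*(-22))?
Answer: 43649135/992992 ≈ 43.957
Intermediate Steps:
v(w) = -1 (v(w) = (-1)³ = -1)
b(E, a) = 5 + a (b(E, a) = -1*(-5) + a = 5 + a)
10751/b(97, 219) - 35804/((31*(-13))*(-22)) = 10751/(5 + 219) - 35804/((31*(-13))*(-22)) = 10751/224 - 35804/((-403*(-22))) = 10751*(1/224) - 35804/8866 = 10751/224 - 35804*1/8866 = 10751/224 - 17902/4433 = 43649135/992992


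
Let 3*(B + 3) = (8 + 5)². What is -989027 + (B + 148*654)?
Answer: -2676545/3 ≈ -8.9218e+5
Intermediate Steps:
B = 160/3 (B = -3 + (8 + 5)²/3 = -3 + (⅓)*13² = -3 + (⅓)*169 = -3 + 169/3 = 160/3 ≈ 53.333)
-989027 + (B + 148*654) = -989027 + (160/3 + 148*654) = -989027 + (160/3 + 96792) = -989027 + 290536/3 = -2676545/3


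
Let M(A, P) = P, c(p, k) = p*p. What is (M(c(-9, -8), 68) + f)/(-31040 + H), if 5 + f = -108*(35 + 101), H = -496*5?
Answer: 2925/6704 ≈ 0.43631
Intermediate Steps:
c(p, k) = p²
H = -2480
f = -14693 (f = -5 - 108*(35 + 101) = -5 - 108*136 = -5 - 14688 = -14693)
(M(c(-9, -8), 68) + f)/(-31040 + H) = (68 - 14693)/(-31040 - 2480) = -14625/(-33520) = -14625*(-1/33520) = 2925/6704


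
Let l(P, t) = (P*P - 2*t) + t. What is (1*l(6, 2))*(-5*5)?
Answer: -850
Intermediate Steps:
l(P, t) = P**2 - t (l(P, t) = (P**2 - 2*t) + t = P**2 - t)
(1*l(6, 2))*(-5*5) = (1*(6**2 - 1*2))*(-5*5) = (1*(36 - 2))*(-25) = (1*34)*(-25) = 34*(-25) = -850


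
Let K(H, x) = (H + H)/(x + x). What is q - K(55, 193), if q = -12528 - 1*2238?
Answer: -2849893/193 ≈ -14766.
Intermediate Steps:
K(H, x) = H/x (K(H, x) = (2*H)/((2*x)) = (2*H)*(1/(2*x)) = H/x)
q = -14766 (q = -12528 - 2238 = -14766)
q - K(55, 193) = -14766 - 55/193 = -2849893/193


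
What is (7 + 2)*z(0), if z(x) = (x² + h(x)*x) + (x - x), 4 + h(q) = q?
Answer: 0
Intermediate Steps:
h(q) = -4 + q
z(x) = x² + x*(-4 + x) (z(x) = (x² + (-4 + x)*x) + (x - x) = (x² + x*(-4 + x)) + 0 = x² + x*(-4 + x))
(7 + 2)*z(0) = (7 + 2)*(2*0*(-2 + 0)) = 9*(2*0*(-2)) = 9*0 = 0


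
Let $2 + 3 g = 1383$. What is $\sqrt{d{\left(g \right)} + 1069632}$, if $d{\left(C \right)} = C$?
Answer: $\frac{\sqrt{9630831}}{3} \approx 1034.5$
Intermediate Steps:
$g = \frac{1381}{3}$ ($g = - \frac{2}{3} + \frac{1}{3} \cdot 1383 = - \frac{2}{3} + 461 = \frac{1381}{3} \approx 460.33$)
$\sqrt{d{\left(g \right)} + 1069632} = \sqrt{\frac{1381}{3} + 1069632} = \sqrt{\frac{3210277}{3}} = \frac{\sqrt{9630831}}{3}$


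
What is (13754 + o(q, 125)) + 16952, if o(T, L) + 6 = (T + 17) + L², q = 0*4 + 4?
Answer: 46346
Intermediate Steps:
q = 4 (q = 0 + 4 = 4)
o(T, L) = 11 + T + L² (o(T, L) = -6 + ((T + 17) + L²) = -6 + ((17 + T) + L²) = -6 + (17 + T + L²) = 11 + T + L²)
(13754 + o(q, 125)) + 16952 = (13754 + (11 + 4 + 125²)) + 16952 = (13754 + (11 + 4 + 15625)) + 16952 = (13754 + 15640) + 16952 = 29394 + 16952 = 46346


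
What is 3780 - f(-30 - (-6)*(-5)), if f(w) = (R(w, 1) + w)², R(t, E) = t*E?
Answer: -10620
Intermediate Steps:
R(t, E) = E*t
f(w) = 4*w² (f(w) = (1*w + w)² = (w + w)² = (2*w)² = 4*w²)
3780 - f(-30 - (-6)*(-5)) = 3780 - 4*(-30 - (-6)*(-5))² = 3780 - 4*(-30 - 1*30)² = 3780 - 4*(-30 - 30)² = 3780 - 4*(-60)² = 3780 - 4*3600 = 3780 - 1*14400 = 3780 - 14400 = -10620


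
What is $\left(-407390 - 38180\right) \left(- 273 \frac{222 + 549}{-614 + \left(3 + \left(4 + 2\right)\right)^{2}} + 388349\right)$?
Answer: $- \frac{7101717445000}{41} \approx -1.7321 \cdot 10^{11}$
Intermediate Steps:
$\left(-407390 - 38180\right) \left(- 273 \frac{222 + 549}{-614 + \left(3 + \left(4 + 2\right)\right)^{2}} + 388349\right) = - 445570 \left(- 273 \frac{771}{-614 + \left(3 + 6\right)^{2}} + 388349\right) = - 445570 \left(- 273 \frac{771}{-614 + 9^{2}} + 388349\right) = - 445570 \left(- 273 \frac{771}{-614 + 81} + 388349\right) = - 445570 \left(- 273 \frac{771}{-533} + 388349\right) = - 445570 \left(- 273 \cdot 771 \left(- \frac{1}{533}\right) + 388349\right) = - 445570 \left(\left(-273\right) \left(- \frac{771}{533}\right) + 388349\right) = - 445570 \left(\frac{16191}{41} + 388349\right) = \left(-445570\right) \frac{15938500}{41} = - \frac{7101717445000}{41}$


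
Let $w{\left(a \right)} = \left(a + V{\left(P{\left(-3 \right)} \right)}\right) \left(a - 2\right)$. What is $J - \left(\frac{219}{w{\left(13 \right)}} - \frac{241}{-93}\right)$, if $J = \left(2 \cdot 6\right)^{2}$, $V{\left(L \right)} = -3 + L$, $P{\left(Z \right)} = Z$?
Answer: $\frac{992260}{7161} \approx 138.56$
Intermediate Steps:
$w{\left(a \right)} = \left(-6 + a\right) \left(-2 + a\right)$ ($w{\left(a \right)} = \left(a - 6\right) \left(a - 2\right) = \left(a - 6\right) \left(-2 + a\right) = \left(-6 + a\right) \left(-2 + a\right)$)
$J = 144$ ($J = 12^{2} = 144$)
$J - \left(\frac{219}{w{\left(13 \right)}} - \frac{241}{-93}\right) = 144 - \left(\frac{219}{12 + 13^{2} - 104} - \frac{241}{-93}\right) = 144 - \left(\frac{219}{12 + 169 - 104} - - \frac{241}{93}\right) = 144 - \left(\frac{219}{77} + \frac{241}{93}\right) = 144 - \frac{38924}{7161} = \frac{992260}{7161}$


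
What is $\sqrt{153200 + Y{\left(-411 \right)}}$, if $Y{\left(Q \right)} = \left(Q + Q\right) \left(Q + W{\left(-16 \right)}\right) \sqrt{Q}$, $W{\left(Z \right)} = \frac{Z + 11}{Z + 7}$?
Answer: $\frac{2 \sqrt{344700 + 759117 i \sqrt{411}}}{3} \approx 1870.1 + 1828.7 i$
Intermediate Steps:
$W{\left(Z \right)} = \frac{11 + Z}{7 + Z}$
$Y{\left(Q \right)} = 2 Q^{\frac{3}{2}} \left(\frac{5}{9} + Q\right)$ ($Y{\left(Q \right)} = \left(Q + Q\right) \left(Q + \frac{11 - 16}{7 - 16}\right) \sqrt{Q} = 2 Q \left(Q + \frac{1}{-9} \left(-5\right)\right) \sqrt{Q} = 2 Q \left(Q - - \frac{5}{9}\right) \sqrt{Q} = 2 Q \left(Q + \frac{5}{9}\right) \sqrt{Q} = 2 Q \left(\frac{5}{9} + Q\right) \sqrt{Q} = 2 Q^{\frac{3}{2}} \left(\frac{5}{9} + Q\right)$)
$\sqrt{153200 + Y{\left(-411 \right)}} = \sqrt{153200 + \left(-411\right)^{\frac{3}{2}} \left(\frac{10}{9} + 2 \left(-411\right)\right)} = \sqrt{153200 + - 411 i \sqrt{411} \left(\frac{10}{9} - 822\right)} = \sqrt{153200 + - 411 i \sqrt{411} \left(- \frac{7388}{9}\right)} = \sqrt{153200 + \frac{1012156 i \sqrt{411}}{3}}$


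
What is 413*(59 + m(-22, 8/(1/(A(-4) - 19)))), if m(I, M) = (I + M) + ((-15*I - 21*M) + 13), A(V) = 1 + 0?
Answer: 1346380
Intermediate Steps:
A(V) = 1
m(I, M) = 13 - 20*M - 14*I (m(I, M) = (I + M) + ((-21*M - 15*I) + 13) = (I + M) + (13 - 21*M - 15*I) = 13 - 20*M - 14*I)
413*(59 + m(-22, 8/(1/(A(-4) - 19)))) = 413*(59 + (13 - 160/(1/(1 - 19)) - 14*(-22))) = 413*(59 + (13 - 160/(1/(-18)) + 308)) = 413*(59 + (13 - 160/(-1/18) + 308)) = 413*(59 + (13 - 160*(-18) + 308)) = 413*(59 + (13 - 20*(-144) + 308)) = 413*(59 + (13 + 2880 + 308)) = 413*(59 + 3201) = 413*3260 = 1346380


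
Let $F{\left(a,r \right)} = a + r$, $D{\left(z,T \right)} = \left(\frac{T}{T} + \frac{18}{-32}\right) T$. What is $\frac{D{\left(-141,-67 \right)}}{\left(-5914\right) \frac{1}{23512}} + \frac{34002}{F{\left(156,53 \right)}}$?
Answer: $\frac{690259375}{2472052} \approx 279.23$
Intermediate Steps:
$D{\left(z,T \right)} = \frac{7 T}{16}$ ($D{\left(z,T \right)} = \left(1 + 18 \left(- \frac{1}{32}\right)\right) T = \left(1 - \frac{9}{16}\right) T = \frac{7 T}{16}$)
$\frac{D{\left(-141,-67 \right)}}{\left(-5914\right) \frac{1}{23512}} + \frac{34002}{F{\left(156,53 \right)}} = \frac{\frac{7}{16} \left(-67\right)}{\left(-5914\right) \frac{1}{23512}} + \frac{34002}{156 + 53} = - \frac{469}{16 \left(\left(-5914\right) \frac{1}{23512}\right)} + \frac{34002}{209} = - \frac{469}{16 \left(- \frac{2957}{11756}\right)} + 34002 \cdot \frac{1}{209} = \left(- \frac{469}{16}\right) \left(- \frac{11756}{2957}\right) + \frac{34002}{209} = \frac{1378391}{11828} + \frac{34002}{209} = \frac{690259375}{2472052}$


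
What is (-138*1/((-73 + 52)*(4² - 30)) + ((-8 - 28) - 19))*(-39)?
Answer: 106002/49 ≈ 2163.3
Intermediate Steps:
(-138*1/((-73 + 52)*(4² - 30)) + ((-8 - 28) - 19))*(-39) = (-138*(-1/(21*(16 - 30))) + (-36 - 19))*(-39) = (-138/((-14*(-21))) - 55)*(-39) = (-138/294 - 55)*(-39) = (-138*1/294 - 55)*(-39) = (-23/49 - 55)*(-39) = -2718/49*(-39) = 106002/49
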